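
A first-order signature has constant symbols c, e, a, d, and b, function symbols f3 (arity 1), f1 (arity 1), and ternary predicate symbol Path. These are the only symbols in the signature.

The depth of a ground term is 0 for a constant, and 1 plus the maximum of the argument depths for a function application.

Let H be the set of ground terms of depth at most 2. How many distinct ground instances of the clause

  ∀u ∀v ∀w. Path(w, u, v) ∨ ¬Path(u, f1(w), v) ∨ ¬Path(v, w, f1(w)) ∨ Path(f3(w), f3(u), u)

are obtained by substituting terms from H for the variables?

Ground terms of depth ≤ 2:
  If N_k denotes the number of depth-≤k ground terms, the 5 constants give N_0 = 5, and each function symbol of arity r contributes N_{k-1}^r new terms at level k: N_k = 5 + N_{k-1} + N_{k-1}.
  N_0 = 5
  N_1 = 5 + 5 + 5 = 15
  N_2 = 5 + 15 + 15 = 35
So there are 35 ground terms available for substitution.
The body mentions every one of the 3 quantified variables; since ground terms form a free algebra, no two substitutions collapse to the same formula.
Number of ground instances = 35^3 = 42875.

42875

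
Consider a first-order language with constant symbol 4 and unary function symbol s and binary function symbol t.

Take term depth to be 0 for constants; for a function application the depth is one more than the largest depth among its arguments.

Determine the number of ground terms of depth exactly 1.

2

Let N_k = |{terms of depth ≤ k}|. Then N_0 = 1 and N_k = 1 + N_{k-1} + N_{k-1}^2 for k ≥ 1 (one summand per function symbol, arity giving the exponent).
N_0 = 1
N_1 = 1 + 1 + 1^2 = 3
Terms of depth exactly 1: N_1 − N_0 = 3 − 1 = 2.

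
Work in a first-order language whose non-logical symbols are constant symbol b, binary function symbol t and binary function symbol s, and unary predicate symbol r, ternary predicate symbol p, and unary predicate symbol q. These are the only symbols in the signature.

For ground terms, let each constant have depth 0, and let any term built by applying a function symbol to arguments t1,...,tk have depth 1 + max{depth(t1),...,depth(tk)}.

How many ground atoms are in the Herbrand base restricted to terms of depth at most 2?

First count ground terms of depth ≤ 2.
Count level by level. With function symbols t/2, s/2, the terms of depth ≤ k are the 1 constant together with each function applied to depth-≤(k−1) tuples, so N_k = 1 + N_{k-1}^2 + N_{k-1}^2.
N_0 = 1
N_1 = 1 + 1^2 + 1^2 = 3
N_2 = 1 + 3^2 + 3^2 = 19
So |H| = 19.
Ground atoms are formed by filling each argument slot of a predicate with a term from H, so an r-ary predicate gives |H|^r atoms:
  r: 19;  p: 19^3 = 6859;  q: 19
Total ground atoms: 19 + 6859 + 19 = 6897.

6897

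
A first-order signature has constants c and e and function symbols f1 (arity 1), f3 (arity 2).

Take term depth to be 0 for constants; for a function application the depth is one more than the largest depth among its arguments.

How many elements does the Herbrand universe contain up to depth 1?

8

Let N_k count ground terms of depth at most k. Each non-constant term of depth ≤ k is some function symbol applied to depth-≤(k−1) arguments, giving N_k = 2 + N_{k-1} + N_{k-1}^2.
N_0 = 2
N_1 = 2 + 2 + 2^2 = 8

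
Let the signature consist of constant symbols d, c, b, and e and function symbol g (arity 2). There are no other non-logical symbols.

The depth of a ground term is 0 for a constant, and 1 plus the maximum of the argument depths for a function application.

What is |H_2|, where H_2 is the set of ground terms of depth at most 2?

404

Write N_k for the number of ground terms of depth ≤ k. A term of depth ≤ k is either a constant or a function symbol applied to arguments of depth ≤ k−1, so N_k = 4 + N_{k-1}^2.
N_0 = 4
N_1 = 4 + 4^2 = 20
N_2 = 4 + 20^2 = 404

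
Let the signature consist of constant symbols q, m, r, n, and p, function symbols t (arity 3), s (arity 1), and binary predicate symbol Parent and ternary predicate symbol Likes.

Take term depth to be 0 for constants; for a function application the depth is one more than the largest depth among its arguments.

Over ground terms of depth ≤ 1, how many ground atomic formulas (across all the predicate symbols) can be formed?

2478600

First count ground terms of depth ≤ 1.
Let N_k count ground terms of depth at most k. Each non-constant term of depth ≤ k is some function symbol applied to depth-≤(k−1) arguments, giving N_k = 5 + N_{k-1}^3 + N_{k-1}.
N_0 = 5
N_1 = 5 + 5^3 + 5 = 135
So |H| = 135.
Each predicate of arity r yields |H|^r ground atoms (one per choice of an r-tuple from H):
  Parent: 135^2 = 18225;  Likes: 135^3 = 2460375
Total ground atoms: 18225 + 2460375 = 2478600.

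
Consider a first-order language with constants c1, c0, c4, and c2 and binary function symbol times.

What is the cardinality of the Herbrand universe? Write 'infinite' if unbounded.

infinite

The signature has at least one function symbol (times, arity 2) and at least one constant (c1).
Iterating times gives infinitely many distinct ground terms: c1, times(c1, c1), times(times(c1, c1), times(c1, c1)), ...
So the Herbrand universe is infinite.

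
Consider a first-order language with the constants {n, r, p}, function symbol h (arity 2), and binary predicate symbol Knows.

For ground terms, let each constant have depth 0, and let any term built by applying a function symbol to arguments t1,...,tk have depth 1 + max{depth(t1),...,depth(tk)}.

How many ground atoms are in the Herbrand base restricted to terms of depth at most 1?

144

First count ground terms of depth ≤ 1.
Let N_k = |{terms of depth ≤ k}|. Then N_0 = 3 and N_k = 3 + N_{k-1}^2 for k ≥ 1 (one summand per function symbol, arity giving the exponent).
N_0 = 3
N_1 = 3 + 3^2 = 12
Explicitly: n, r, p, h(n, n), h(n, r), h(n, p), h(r, n), h(r, r), h(r, p), h(p, n), h(p, r), h(p, p).
So |H| = 12.
Ground atoms are formed by filling each argument slot of a predicate with a term from H, so an r-ary predicate gives |H|^r atoms:
  Knows: 12^2 = 144
Total ground atoms: 144.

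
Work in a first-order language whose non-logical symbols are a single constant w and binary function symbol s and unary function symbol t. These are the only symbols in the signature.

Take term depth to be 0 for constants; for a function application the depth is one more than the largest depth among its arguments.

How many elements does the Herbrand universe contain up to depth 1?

Write N_k for the number of ground terms of depth ≤ k. A term of depth ≤ k is either a constant or a function symbol applied to arguments of depth ≤ k−1, so N_k = 1 + N_{k-1}^2 + N_{k-1}.
N_0 = 1
N_1 = 1 + 1^2 + 1 = 3
Explicitly: w, s(w, w), t(w).

3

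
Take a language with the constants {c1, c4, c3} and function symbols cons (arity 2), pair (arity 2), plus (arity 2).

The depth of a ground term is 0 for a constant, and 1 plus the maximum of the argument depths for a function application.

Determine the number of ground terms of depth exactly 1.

If N_k denotes the number of depth-≤k ground terms, the 3 constants give N_0 = 3, and each function symbol of arity r contributes N_{k-1}^r new terms at level k: N_k = 3 + N_{k-1}^2 + N_{k-1}^2 + N_{k-1}^2.
N_0 = 3
N_1 = 3 + 3^2 + 3^2 + 3^2 = 30
Terms of depth exactly 1: N_1 − N_0 = 30 − 3 = 27.

27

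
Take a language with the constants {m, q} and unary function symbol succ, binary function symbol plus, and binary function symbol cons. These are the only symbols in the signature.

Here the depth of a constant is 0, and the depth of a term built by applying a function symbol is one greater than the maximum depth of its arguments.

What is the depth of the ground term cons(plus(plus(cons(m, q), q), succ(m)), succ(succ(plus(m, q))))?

depth(cons(m, q)) = 1 + max(0, 0) = 1
depth(plus(cons(m, q), q)) = 1 + max(1, 0) = 2
depth(succ(m)) = 1 + depth(m) = 1 + 0 = 1
depth(plus(plus(cons(m, q), q), succ(m))) = 1 + max(2, 1) = 3
depth(plus(m, q)) = 1 + max(0, 0) = 1
depth(succ(plus(m, q))) = 1 + depth(plus(m, q)) = 1 + 1 = 2
depth(succ(succ(plus(m, q)))) = 1 + depth(succ(plus(m, q))) = 1 + 2 = 3
depth(cons(plus(plus(cons(m, q), q), succ(m)), succ(succ(plus(m, q))))) = 1 + max(3, 3) = 4

4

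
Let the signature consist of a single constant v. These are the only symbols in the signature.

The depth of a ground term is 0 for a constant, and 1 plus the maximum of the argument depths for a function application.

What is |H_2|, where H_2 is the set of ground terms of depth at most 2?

1

With no function symbols every ground term is a constant, so there is exactly 1 ground term at every depth bound.
N_0 = 1
N_1 = 1
N_2 = 1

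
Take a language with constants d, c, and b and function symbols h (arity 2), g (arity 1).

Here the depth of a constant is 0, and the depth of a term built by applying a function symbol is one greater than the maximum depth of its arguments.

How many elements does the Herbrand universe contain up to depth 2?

If N_k denotes the number of depth-≤k ground terms, the 3 constants give N_0 = 3, and each function symbol of arity r contributes N_{k-1}^r new terms at level k: N_k = 3 + N_{k-1}^2 + N_{k-1}.
N_0 = 3
N_1 = 3 + 3^2 + 3 = 15
N_2 = 3 + 15^2 + 15 = 243

243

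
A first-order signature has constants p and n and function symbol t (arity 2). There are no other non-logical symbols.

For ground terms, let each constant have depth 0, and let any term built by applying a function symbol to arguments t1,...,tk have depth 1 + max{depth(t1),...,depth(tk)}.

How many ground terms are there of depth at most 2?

Let N_k count ground terms of depth at most k. Each non-constant term of depth ≤ k is some function symbol applied to depth-≤(k−1) arguments, giving N_k = 2 + N_{k-1}^2.
N_0 = 2
N_1 = 2 + 2^2 = 6
N_2 = 2 + 6^2 = 38

38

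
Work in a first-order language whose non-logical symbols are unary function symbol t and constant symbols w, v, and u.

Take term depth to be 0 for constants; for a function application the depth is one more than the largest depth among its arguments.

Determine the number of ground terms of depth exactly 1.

3

Let N_k count ground terms of depth at most k. Each non-constant term of depth ≤ k is some function symbol applied to depth-≤(k−1) arguments, giving N_k = 3 + N_{k-1}.
N_0 = 3
N_1 = 3 + 3 = 6
Terms of depth exactly 1: N_1 − N_0 = 6 − 3 = 3.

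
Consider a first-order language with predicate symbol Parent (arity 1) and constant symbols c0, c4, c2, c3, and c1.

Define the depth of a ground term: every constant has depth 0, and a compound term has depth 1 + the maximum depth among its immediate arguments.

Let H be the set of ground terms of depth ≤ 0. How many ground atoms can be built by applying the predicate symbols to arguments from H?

First count ground terms of depth ≤ 0.
With no function symbols every ground term is a constant, so there are exactly 5 ground terms at every depth bound.
N_0 = 5
Explicitly: c0, c4, c2, c3, c1.
So |H| = 5.
For each predicate symbol, the number of ground atoms is |H| raised to its arity; summing:
  Parent: 5
Total ground atoms: 5.

5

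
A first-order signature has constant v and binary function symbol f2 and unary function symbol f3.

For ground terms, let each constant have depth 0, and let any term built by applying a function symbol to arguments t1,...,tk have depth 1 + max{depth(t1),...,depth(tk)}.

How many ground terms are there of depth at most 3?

Write N_k for the number of ground terms of depth ≤ k. A term of depth ≤ k is either a constant or a function symbol applied to arguments of depth ≤ k−1, so N_k = 1 + N_{k-1}^2 + N_{k-1}.
N_0 = 1
N_1 = 1 + 1^2 + 1 = 3
N_2 = 1 + 3^2 + 3 = 13
N_3 = 1 + 13^2 + 13 = 183

183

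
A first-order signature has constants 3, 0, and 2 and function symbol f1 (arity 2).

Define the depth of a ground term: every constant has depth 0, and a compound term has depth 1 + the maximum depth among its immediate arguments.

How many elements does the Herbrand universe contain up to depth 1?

Let N_k count ground terms of depth at most k. Each non-constant term of depth ≤ k is some function symbol applied to depth-≤(k−1) arguments, giving N_k = 3 + N_{k-1}^2.
N_0 = 3
N_1 = 3 + 3^2 = 12
Explicitly: 3, 0, 2, f1(3, 3), f1(3, 0), f1(3, 2), f1(0, 3), f1(0, 0), f1(0, 2), f1(2, 3), f1(2, 0), f1(2, 2).

12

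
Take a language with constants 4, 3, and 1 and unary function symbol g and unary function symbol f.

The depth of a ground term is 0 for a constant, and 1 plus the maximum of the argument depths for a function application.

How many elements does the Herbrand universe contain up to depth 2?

21

Let N_k count ground terms of depth at most k. Each non-constant term of depth ≤ k is some function symbol applied to depth-≤(k−1) arguments, giving N_k = 3 + N_{k-1} + N_{k-1}.
N_0 = 3
N_1 = 3 + 3 + 3 = 9
N_2 = 3 + 9 + 9 = 21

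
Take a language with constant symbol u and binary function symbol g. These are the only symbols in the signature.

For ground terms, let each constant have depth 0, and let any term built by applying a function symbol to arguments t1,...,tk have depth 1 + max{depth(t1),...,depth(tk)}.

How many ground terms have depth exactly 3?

21

Let N_k = |{terms of depth ≤ k}|. Then N_0 = 1 and N_k = 1 + N_{k-1}^2 for k ≥ 1 (one summand per function symbol, arity giving the exponent).
N_0 = 1
N_1 = 1 + 1^2 = 2
N_2 = 1 + 2^2 = 5
N_3 = 1 + 5^2 = 26
Terms of depth exactly 3: N_3 − N_2 = 26 − 5 = 21.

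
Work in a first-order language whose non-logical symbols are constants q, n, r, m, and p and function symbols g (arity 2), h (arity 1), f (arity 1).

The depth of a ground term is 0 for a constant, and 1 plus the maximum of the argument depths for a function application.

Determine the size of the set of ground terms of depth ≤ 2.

Count level by level. With function symbols g/2, h/1, f/1, the terms of depth ≤ k are the 5 constants together with each function applied to depth-≤(k−1) tuples, so N_k = 5 + N_{k-1}^2 + N_{k-1} + N_{k-1}.
N_0 = 5
N_1 = 5 + 5^2 + 5 + 5 = 40
N_2 = 5 + 40^2 + 40 + 40 = 1685

1685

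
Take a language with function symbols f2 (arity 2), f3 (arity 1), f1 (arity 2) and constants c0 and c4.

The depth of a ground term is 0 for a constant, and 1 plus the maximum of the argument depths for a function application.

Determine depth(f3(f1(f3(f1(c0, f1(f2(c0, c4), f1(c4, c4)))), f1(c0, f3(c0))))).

6

depth(f2(c0, c4)) = 1 + max(0, 0) = 1
depth(f1(c4, c4)) = 1 + max(0, 0) = 1
depth(f1(f2(c0, c4), f1(c4, c4))) = 1 + max(1, 1) = 2
depth(f1(c0, f1(f2(c0, c4), f1(c4, c4)))) = 1 + max(0, 2) = 3
depth(f3(f1(c0, f1(f2(c0, c4), f1(c4, c4))))) = 1 + depth(f1(c0, f1(f2(c0, c4), f1(c4, c4)))) = 1 + 3 = 4
depth(f3(c0)) = 1 + depth(c0) = 1 + 0 = 1
depth(f1(c0, f3(c0))) = 1 + max(0, 1) = 2
depth(f1(f3(f1(c0, f1(f2(c0, c4), f1(c4, c4)))), f1(c0, f3(c0)))) = 1 + max(4, 2) = 5
depth(f3(f1(f3(f1(c0, f1(f2(c0, c4), f1(c4, c4)))), f1(c0, f3(c0))))) = 1 + depth(f1(f3(f1(c0, f1(f2(c0, c4), f1(c4, c4)))), f1(c0, f3(c0)))) = 1 + 5 = 6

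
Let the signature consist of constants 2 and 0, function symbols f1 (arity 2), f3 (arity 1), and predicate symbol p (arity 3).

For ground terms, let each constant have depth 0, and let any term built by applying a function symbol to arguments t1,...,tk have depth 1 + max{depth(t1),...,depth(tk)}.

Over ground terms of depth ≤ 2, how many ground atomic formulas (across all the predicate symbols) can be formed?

First count ground terms of depth ≤ 2.
Write N_k for the number of ground terms of depth ≤ k. A term of depth ≤ k is either a constant or a function symbol applied to arguments of depth ≤ k−1, so N_k = 2 + N_{k-1}^2 + N_{k-1}.
N_0 = 2
N_1 = 2 + 2^2 + 2 = 8
N_2 = 2 + 8^2 + 8 = 74
So |H| = 74.
For each predicate symbol, the number of ground atoms is |H| raised to its arity; summing:
  p: 74^3 = 405224
Total ground atoms: 405224.

405224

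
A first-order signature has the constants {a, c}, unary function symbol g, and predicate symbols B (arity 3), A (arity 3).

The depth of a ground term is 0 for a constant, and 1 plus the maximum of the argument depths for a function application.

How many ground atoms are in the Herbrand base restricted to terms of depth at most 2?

First count ground terms of depth ≤ 2.
Let N_k = |{terms of depth ≤ k}|. Then N_0 = 2 and N_k = 2 + N_{k-1} for k ≥ 1 (one summand per function symbol, arity giving the exponent).
N_0 = 2
N_1 = 2 + 2 = 4
N_2 = 2 + 4 = 6
So |H| = 6.
For each predicate symbol, the number of ground atoms is |H| raised to its arity; summing:
  B: 6^3 = 216;  A: 6^3 = 216
Total ground atoms: 216 + 216 = 432.

432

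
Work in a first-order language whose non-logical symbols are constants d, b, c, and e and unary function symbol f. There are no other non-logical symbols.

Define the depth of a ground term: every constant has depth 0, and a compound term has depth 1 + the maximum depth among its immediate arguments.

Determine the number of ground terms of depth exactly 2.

4

Count level by level. With function symbols f/1, the terms of depth ≤ k are the 4 constants together with each function applied to depth-≤(k−1) tuples, so N_k = 4 + N_{k-1}.
N_0 = 4
N_1 = 4 + 4 = 8
N_2 = 4 + 8 = 12
Terms of depth exactly 2: N_2 − N_1 = 12 − 8 = 4.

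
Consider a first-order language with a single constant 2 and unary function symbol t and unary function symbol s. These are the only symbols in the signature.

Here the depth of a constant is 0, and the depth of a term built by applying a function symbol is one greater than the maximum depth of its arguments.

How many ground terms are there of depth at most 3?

15

Let N_k count ground terms of depth at most k. Each non-constant term of depth ≤ k is some function symbol applied to depth-≤(k−1) arguments, giving N_k = 1 + N_{k-1} + N_{k-1}.
N_0 = 1
N_1 = 1 + 1 + 1 = 3
N_2 = 1 + 3 + 3 = 7
N_3 = 1 + 7 + 7 = 15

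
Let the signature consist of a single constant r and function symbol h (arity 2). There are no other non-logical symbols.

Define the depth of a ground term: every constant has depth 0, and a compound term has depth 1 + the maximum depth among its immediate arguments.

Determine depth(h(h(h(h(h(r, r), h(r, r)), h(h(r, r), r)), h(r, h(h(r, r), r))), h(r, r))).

5

depth(h(r, r)) = 1 + max(0, 0) = 1
depth(h(h(r, r), h(r, r))) = 1 + max(1, 1) = 2
depth(h(h(r, r), r)) = 1 + max(1, 0) = 2
depth(h(h(h(r, r), h(r, r)), h(h(r, r), r))) = 1 + max(2, 2) = 3
depth(h(r, h(h(r, r), r))) = 1 + max(0, 2) = 3
depth(h(h(h(h(r, r), h(r, r)), h(h(r, r), r)), h(r, h(h(r, r), r)))) = 1 + max(3, 3) = 4
depth(h(h(h(h(h(r, r), h(r, r)), h(h(r, r), r)), h(r, h(h(r, r), r))), h(r, r))) = 1 + max(4, 1) = 5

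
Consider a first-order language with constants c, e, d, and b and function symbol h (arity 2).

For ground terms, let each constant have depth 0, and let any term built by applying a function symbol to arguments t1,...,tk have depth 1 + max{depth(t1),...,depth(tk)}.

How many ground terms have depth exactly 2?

384

Write N_k for the number of ground terms of depth ≤ k. A term of depth ≤ k is either a constant or a function symbol applied to arguments of depth ≤ k−1, so N_k = 4 + N_{k-1}^2.
N_0 = 4
N_1 = 4 + 4^2 = 20
N_2 = 4 + 20^2 = 404
Terms of depth exactly 2: N_2 − N_1 = 404 − 20 = 384.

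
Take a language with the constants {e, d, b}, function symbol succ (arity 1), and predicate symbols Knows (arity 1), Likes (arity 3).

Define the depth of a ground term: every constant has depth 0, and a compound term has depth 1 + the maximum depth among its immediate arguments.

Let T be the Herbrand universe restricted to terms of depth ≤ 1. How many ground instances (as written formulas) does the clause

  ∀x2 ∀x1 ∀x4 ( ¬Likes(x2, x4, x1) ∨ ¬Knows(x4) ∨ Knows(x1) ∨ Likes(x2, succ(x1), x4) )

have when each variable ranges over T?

Ground terms of depth ≤ 1:
  If N_k denotes the number of depth-≤k ground terms, the 3 constants give N_0 = 3, and each function symbol of arity r contributes N_{k-1}^r new terms at level k: N_k = 3 + N_{k-1}.
  N_0 = 3
  N_1 = 3 + 3 = 6
  Explicitly: e, d, b, succ(e), succ(d), succ(b).
So there are 6 ground terms available for substitution.
There are 3 variables to instantiate (x2, x1, x4), each occurring in at least one literal, so different choices give different ground instances.
Number of ground instances = 6^3 = 216.

216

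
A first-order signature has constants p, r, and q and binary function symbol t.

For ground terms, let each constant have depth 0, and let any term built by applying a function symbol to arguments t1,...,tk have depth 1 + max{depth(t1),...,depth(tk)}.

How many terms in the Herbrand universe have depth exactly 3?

21465

If N_k denotes the number of depth-≤k ground terms, the 3 constants give N_0 = 3, and each function symbol of arity r contributes N_{k-1}^r new terms at level k: N_k = 3 + N_{k-1}^2.
N_0 = 3
N_1 = 3 + 3^2 = 12
N_2 = 3 + 12^2 = 147
N_3 = 3 + 147^2 = 21612
Terms of depth exactly 3: N_3 − N_2 = 21612 − 147 = 21465.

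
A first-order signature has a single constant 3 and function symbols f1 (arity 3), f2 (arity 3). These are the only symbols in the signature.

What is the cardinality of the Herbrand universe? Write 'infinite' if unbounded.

The signature has at least one function symbol (f1, arity 3) and at least one constant (3).
Iterating f1 gives infinitely many distinct ground terms: 3, f1(3, 3, 3), f1(f1(3, 3, 3), f1(3, 3, 3), f1(3, 3, 3)), ...
So the Herbrand universe is infinite.

infinite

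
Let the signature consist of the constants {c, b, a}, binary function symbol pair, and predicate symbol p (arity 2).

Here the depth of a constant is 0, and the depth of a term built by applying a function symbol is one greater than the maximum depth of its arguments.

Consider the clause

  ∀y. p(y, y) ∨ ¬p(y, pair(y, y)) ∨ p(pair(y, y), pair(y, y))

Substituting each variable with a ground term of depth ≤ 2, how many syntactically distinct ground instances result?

147

Ground terms of depth ≤ 2:
  Let N_k count ground terms of depth at most k. Each non-constant term of depth ≤ k is some function symbol applied to depth-≤(k−1) arguments, giving N_k = 3 + N_{k-1}^2.
  N_0 = 3
  N_1 = 3 + 3^2 = 12
  N_2 = 3 + 12^2 = 147
So there are 147 ground terms available for substitution.
The clause has 1 distinct variable (y), which appears in the body. In the free term algebra distinct substitutions yield syntactically distinct ground instances.
Number of ground instances = 147.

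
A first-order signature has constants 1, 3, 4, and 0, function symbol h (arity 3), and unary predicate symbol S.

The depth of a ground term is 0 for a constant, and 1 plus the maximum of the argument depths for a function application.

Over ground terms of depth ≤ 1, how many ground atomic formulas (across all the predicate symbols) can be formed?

68

First count ground terms of depth ≤ 1.
If N_k denotes the number of depth-≤k ground terms, the 4 constants give N_0 = 4, and each function symbol of arity r contributes N_{k-1}^r new terms at level k: N_k = 4 + N_{k-1}^3.
N_0 = 4
N_1 = 4 + 4^3 = 68
So |H| = 68.
Ground atoms are formed by filling each argument slot of a predicate with a term from H, so an r-ary predicate gives |H|^r atoms:
  S: 68
Total ground atoms: 68.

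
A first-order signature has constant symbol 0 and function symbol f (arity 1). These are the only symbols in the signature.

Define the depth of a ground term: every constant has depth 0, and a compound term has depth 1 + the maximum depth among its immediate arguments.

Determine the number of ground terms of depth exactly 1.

Count level by level. With function symbols f/1, the terms of depth ≤ k are the 1 constant together with each function applied to depth-≤(k−1) tuples, so N_k = 1 + N_{k-1}.
N_0 = 1
N_1 = 1 + 1 = 2
Terms of depth exactly 1: N_1 − N_0 = 2 − 1 = 1.

1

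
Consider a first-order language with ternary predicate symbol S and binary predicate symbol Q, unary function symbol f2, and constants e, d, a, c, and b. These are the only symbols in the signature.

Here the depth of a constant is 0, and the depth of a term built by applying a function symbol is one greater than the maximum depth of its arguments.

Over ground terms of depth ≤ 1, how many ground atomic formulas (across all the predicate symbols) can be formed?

1100

First count ground terms of depth ≤ 1.
Write N_k for the number of ground terms of depth ≤ k. A term of depth ≤ k is either a constant or a function symbol applied to arguments of depth ≤ k−1, so N_k = 5 + N_{k-1}.
N_0 = 5
N_1 = 5 + 5 = 10
Explicitly: e, d, a, c, b, f2(e), f2(d), f2(a), f2(c), f2(b).
So |H| = 10.
Ground atoms are formed by filling each argument slot of a predicate with a term from H, so an r-ary predicate gives |H|^r atoms:
  S: 10^3 = 1000;  Q: 10^2 = 100
Total ground atoms: 1000 + 100 = 1100.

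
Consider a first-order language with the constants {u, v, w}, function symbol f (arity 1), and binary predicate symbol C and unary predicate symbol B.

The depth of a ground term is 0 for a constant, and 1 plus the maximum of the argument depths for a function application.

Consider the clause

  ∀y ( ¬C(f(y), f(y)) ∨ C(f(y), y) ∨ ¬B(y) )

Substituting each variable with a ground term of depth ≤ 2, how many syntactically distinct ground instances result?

Ground terms of depth ≤ 2:
  Let N_k count ground terms of depth at most k. Each non-constant term of depth ≤ k is some function symbol applied to depth-≤(k−1) arguments, giving N_k = 3 + N_{k-1}.
  N_0 = 3
  N_1 = 3 + 3 = 6
  N_2 = 3 + 6 = 9
  Explicitly: u, v, w, f(u), f(v), f(w), f(f(u)), f(f(v)), f(f(w)).
So there are 9 ground terms available for substitution.
The body mentions the single quantified variable y; since ground terms form a free algebra, no two substitutions collapse to the same formula.
Number of ground instances = 9.

9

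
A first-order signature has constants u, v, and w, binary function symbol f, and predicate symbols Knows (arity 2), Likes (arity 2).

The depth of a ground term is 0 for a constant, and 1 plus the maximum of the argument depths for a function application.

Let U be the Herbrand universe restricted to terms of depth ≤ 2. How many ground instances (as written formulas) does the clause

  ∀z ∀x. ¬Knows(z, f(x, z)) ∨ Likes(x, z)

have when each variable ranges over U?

21609

Ground terms of depth ≤ 2:
  Let N_k count ground terms of depth at most k. Each non-constant term of depth ≤ k is some function symbol applied to depth-≤(k−1) arguments, giving N_k = 3 + N_{k-1}^2.
  N_0 = 3
  N_1 = 3 + 3^2 = 12
  N_2 = 3 + 12^2 = 147
So there are 147 ground terms available for substitution.
The body mentions every one of the 2 quantified variables; since ground terms form a free algebra, no two substitutions collapse to the same formula.
Number of ground instances = 147^2 = 21609.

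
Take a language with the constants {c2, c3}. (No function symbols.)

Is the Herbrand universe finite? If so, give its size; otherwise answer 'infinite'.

2

There are no function symbols, so every ground term is one of the 2 constants.
The Herbrand universe is {c2, c3}, which is finite with 2 elements.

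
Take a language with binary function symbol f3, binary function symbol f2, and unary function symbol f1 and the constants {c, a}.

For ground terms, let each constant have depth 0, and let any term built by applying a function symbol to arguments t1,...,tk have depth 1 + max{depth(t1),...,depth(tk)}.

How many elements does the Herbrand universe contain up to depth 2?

302

Let N_k count ground terms of depth at most k. Each non-constant term of depth ≤ k is some function symbol applied to depth-≤(k−1) arguments, giving N_k = 2 + N_{k-1}^2 + N_{k-1}^2 + N_{k-1}.
N_0 = 2
N_1 = 2 + 2^2 + 2^2 + 2 = 12
N_2 = 2 + 12^2 + 12^2 + 12 = 302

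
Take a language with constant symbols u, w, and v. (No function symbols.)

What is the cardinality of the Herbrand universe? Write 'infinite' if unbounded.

There are no function symbols, so every ground term is one of the 3 constants.
The Herbrand universe is {u, w, v}, which is finite with 3 elements.

3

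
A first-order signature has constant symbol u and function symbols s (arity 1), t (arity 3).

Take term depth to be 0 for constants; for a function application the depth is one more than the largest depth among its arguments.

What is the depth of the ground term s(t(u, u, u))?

depth(t(u, u, u)) = 1 + max(0, 0, 0) = 1
depth(s(t(u, u, u))) = 1 + depth(t(u, u, u)) = 1 + 1 = 2

2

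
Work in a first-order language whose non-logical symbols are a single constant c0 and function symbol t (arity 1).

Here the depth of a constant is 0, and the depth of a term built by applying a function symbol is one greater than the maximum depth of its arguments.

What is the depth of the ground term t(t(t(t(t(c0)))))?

5

depth(t(c0)) = 1 + depth(c0) = 1 + 0 = 1
depth(t(t(c0))) = 1 + depth(t(c0)) = 1 + 1 = 2
depth(t(t(t(c0)))) = 1 + depth(t(t(c0))) = 1 + 2 = 3
depth(t(t(t(t(c0))))) = 1 + depth(t(t(t(c0)))) = 1 + 3 = 4
depth(t(t(t(t(t(c0)))))) = 1 + depth(t(t(t(t(c0))))) = 1 + 4 = 5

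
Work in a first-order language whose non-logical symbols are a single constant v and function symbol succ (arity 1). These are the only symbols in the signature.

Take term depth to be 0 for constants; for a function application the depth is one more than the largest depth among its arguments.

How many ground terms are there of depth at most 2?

If N_k denotes the number of depth-≤k ground terms, the 1 constant gives N_0 = 1, and each function symbol of arity r contributes N_{k-1}^r new terms at level k: N_k = 1 + N_{k-1}.
N_0 = 1
N_1 = 1 + 1 = 2
N_2 = 1 + 2 = 3
Explicitly: v, succ(v), succ(succ(v)).

3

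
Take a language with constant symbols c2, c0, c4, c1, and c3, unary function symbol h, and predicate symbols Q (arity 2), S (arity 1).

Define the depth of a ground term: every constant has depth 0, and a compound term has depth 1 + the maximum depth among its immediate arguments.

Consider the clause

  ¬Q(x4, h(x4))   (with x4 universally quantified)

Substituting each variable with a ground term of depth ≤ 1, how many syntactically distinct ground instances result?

10

Ground terms of depth ≤ 1:
  Write N_k for the number of ground terms of depth ≤ k. A term of depth ≤ k is either a constant or a function symbol applied to arguments of depth ≤ k−1, so N_k = 5 + N_{k-1}.
  N_0 = 5
  N_1 = 5 + 5 = 10
  Explicitly: c2, c0, c4, c1, c3, h(c2), h(c0), h(c4), h(c1), h(c3).
So there are 10 ground terms available for substitution.
The clause has 1 distinct variable (x4), which appears in the body. In the free term algebra distinct substitutions yield syntactically distinct ground instances.
Number of ground instances = 10.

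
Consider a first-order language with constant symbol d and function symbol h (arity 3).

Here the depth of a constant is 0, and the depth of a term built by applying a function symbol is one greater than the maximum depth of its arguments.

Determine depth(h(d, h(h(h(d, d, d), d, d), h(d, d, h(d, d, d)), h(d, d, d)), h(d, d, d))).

4

depth(h(d, d, d)) = 1 + max(0, 0, 0) = 1
depth(h(h(d, d, d), d, d)) = 1 + max(1, 0, 0) = 2
depth(h(d, d, h(d, d, d))) = 1 + max(0, 0, 1) = 2
depth(h(h(h(d, d, d), d, d), h(d, d, h(d, d, d)), h(d, d, d))) = 1 + max(2, 2, 1) = 3
depth(h(d, h(h(h(d, d, d), d, d), h(d, d, h(d, d, d)), h(d, d, d)), h(d, d, d))) = 1 + max(0, 3, 1) = 4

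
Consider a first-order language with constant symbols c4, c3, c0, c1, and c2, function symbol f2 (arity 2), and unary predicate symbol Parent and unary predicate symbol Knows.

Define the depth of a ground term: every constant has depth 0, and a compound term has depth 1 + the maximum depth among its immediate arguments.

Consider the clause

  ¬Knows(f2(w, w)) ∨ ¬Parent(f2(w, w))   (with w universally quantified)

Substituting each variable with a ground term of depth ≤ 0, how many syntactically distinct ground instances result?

5

Ground terms of depth ≤ 0:
  Write N_k for the number of ground terms of depth ≤ k. A term of depth ≤ k is either a constant or a function symbol applied to arguments of depth ≤ k−1, so N_k = 5 + N_{k-1}^2.
  N_0 = 5
So there are 5 ground terms available for substitution.
The clause has 1 distinct variable (w), which appears in the body. In the free term algebra distinct substitutions yield syntactically distinct ground instances.
Number of ground instances = 5.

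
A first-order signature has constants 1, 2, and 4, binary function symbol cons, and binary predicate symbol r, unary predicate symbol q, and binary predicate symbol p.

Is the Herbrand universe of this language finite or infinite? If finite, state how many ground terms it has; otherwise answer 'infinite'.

The signature has at least one function symbol (cons, arity 2) and at least one constant (1).
Iterating cons gives infinitely many distinct ground terms: 1, cons(1, 1), cons(cons(1, 1), cons(1, 1)), ...
So the Herbrand universe is infinite.

infinite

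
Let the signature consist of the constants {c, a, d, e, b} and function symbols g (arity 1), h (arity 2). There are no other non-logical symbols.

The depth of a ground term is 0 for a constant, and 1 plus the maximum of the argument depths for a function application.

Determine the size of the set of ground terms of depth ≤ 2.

Let N_k count ground terms of depth at most k. Each non-constant term of depth ≤ k is some function symbol applied to depth-≤(k−1) arguments, giving N_k = 5 + N_{k-1} + N_{k-1}^2.
N_0 = 5
N_1 = 5 + 5 + 5^2 = 35
N_2 = 5 + 35 + 35^2 = 1265

1265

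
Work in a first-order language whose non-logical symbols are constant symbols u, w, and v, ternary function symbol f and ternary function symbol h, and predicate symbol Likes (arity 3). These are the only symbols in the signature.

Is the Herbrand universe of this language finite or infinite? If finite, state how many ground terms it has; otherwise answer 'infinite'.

The signature has at least one function symbol (f, arity 3) and at least one constant (u).
Iterating f gives infinitely many distinct ground terms: u, f(u, u, u), f(f(u, u, u), f(u, u, u), f(u, u, u)), ...
So the Herbrand universe is infinite.

infinite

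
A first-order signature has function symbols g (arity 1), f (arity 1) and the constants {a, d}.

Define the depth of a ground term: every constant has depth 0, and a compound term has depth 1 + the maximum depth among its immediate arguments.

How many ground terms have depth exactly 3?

16

Write N_k for the number of ground terms of depth ≤ k. A term of depth ≤ k is either a constant or a function symbol applied to arguments of depth ≤ k−1, so N_k = 2 + N_{k-1} + N_{k-1}.
N_0 = 2
N_1 = 2 + 2 + 2 = 6
N_2 = 2 + 6 + 6 = 14
N_3 = 2 + 14 + 14 = 30
Terms of depth exactly 3: N_3 − N_2 = 30 − 14 = 16.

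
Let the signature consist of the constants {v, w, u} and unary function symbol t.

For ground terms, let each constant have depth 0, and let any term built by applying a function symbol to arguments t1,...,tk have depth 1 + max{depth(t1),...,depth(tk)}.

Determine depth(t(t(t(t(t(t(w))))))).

depth(t(w)) = 1 + depth(w) = 1 + 0 = 1
depth(t(t(w))) = 1 + depth(t(w)) = 1 + 1 = 2
depth(t(t(t(w)))) = 1 + depth(t(t(w))) = 1 + 2 = 3
depth(t(t(t(t(w))))) = 1 + depth(t(t(t(w)))) = 1 + 3 = 4
depth(t(t(t(t(t(w)))))) = 1 + depth(t(t(t(t(w))))) = 1 + 4 = 5
depth(t(t(t(t(t(t(w))))))) = 1 + depth(t(t(t(t(t(w)))))) = 1 + 5 = 6

6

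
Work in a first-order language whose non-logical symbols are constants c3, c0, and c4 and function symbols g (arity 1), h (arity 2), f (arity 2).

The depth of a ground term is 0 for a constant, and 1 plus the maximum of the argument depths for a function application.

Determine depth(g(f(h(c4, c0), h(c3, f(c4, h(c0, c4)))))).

5

depth(h(c4, c0)) = 1 + max(0, 0) = 1
depth(h(c0, c4)) = 1 + max(0, 0) = 1
depth(f(c4, h(c0, c4))) = 1 + max(0, 1) = 2
depth(h(c3, f(c4, h(c0, c4)))) = 1 + max(0, 2) = 3
depth(f(h(c4, c0), h(c3, f(c4, h(c0, c4))))) = 1 + max(1, 3) = 4
depth(g(f(h(c4, c0), h(c3, f(c4, h(c0, c4)))))) = 1 + depth(f(h(c4, c0), h(c3, f(c4, h(c0, c4))))) = 1 + 4 = 5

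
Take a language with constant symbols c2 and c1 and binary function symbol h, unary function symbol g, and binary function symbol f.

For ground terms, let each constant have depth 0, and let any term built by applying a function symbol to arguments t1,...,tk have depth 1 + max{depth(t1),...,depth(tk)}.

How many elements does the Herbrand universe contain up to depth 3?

182712

Count level by level. With function symbols h/2, g/1, f/2, the terms of depth ≤ k are the 2 constants together with each function applied to depth-≤(k−1) tuples, so N_k = 2 + N_{k-1}^2 + N_{k-1} + N_{k-1}^2.
N_0 = 2
N_1 = 2 + 2^2 + 2 + 2^2 = 12
N_2 = 2 + 12^2 + 12 + 12^2 = 302
N_3 = 2 + 302^2 + 302 + 302^2 = 182712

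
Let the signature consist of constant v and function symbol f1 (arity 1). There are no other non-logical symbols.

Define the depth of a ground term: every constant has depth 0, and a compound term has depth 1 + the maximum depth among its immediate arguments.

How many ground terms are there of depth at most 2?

Let N_k count ground terms of depth at most k. Each non-constant term of depth ≤ k is some function symbol applied to depth-≤(k−1) arguments, giving N_k = 1 + N_{k-1}.
N_0 = 1
N_1 = 1 + 1 = 2
N_2 = 1 + 2 = 3

3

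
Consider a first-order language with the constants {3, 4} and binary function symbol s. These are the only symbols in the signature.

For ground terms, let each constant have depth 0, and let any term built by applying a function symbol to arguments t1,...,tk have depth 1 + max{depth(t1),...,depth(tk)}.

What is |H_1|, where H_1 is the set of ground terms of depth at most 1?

Write N_k for the number of ground terms of depth ≤ k. A term of depth ≤ k is either a constant or a function symbol applied to arguments of depth ≤ k−1, so N_k = 2 + N_{k-1}^2.
N_0 = 2
N_1 = 2 + 2^2 = 6
Explicitly: 3, 4, s(3, 3), s(3, 4), s(4, 3), s(4, 4).

6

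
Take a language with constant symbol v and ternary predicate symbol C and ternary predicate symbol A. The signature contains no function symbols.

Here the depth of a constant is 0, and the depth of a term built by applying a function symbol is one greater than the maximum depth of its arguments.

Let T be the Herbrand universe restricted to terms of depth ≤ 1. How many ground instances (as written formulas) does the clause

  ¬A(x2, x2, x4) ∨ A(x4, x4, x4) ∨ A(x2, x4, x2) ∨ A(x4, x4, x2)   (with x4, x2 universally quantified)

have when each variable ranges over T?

1

Ground terms of depth ≤ 1:
  With no function symbols every ground term is a constant, so there is exactly 1 ground term at every depth bound.
  N_0 = 1
  N_1 = 1
  Explicitly: v.
So there is exactly 1 ground term available for substitution.
The clause has 2 distinct variables (x4, x2), each appearing in the body. In the free term algebra distinct substitutions yield syntactically distinct ground instances.
Number of ground instances = 1^2 = 1.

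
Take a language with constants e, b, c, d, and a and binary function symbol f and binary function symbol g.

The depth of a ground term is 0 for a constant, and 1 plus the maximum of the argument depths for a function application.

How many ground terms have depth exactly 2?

6000

Count level by level. With function symbols f/2, g/2, the terms of depth ≤ k are the 5 constants together with each function applied to depth-≤(k−1) tuples, so N_k = 5 + N_{k-1}^2 + N_{k-1}^2.
N_0 = 5
N_1 = 5 + 5^2 + 5^2 = 55
N_2 = 5 + 55^2 + 55^2 = 6055
Terms of depth exactly 2: N_2 − N_1 = 6055 − 55 = 6000.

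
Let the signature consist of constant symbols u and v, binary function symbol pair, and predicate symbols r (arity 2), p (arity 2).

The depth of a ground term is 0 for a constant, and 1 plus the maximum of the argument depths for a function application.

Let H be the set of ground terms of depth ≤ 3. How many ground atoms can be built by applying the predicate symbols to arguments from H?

4181832

First count ground terms of depth ≤ 3.
Count level by level. With function symbols pair/2, the terms of depth ≤ k are the 2 constants together with each function applied to depth-≤(k−1) tuples, so N_k = 2 + N_{k-1}^2.
N_0 = 2
N_1 = 2 + 2^2 = 6
N_2 = 2 + 6^2 = 38
N_3 = 2 + 38^2 = 1446
So |H| = 1446.
A ground atom is a predicate applied to a tuple of terms from H, so the count is the sum over predicates of |H|^arity:
  r: 1446^2 = 2090916;  p: 1446^2 = 2090916
Total ground atoms: 2090916 + 2090916 = 4181832.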